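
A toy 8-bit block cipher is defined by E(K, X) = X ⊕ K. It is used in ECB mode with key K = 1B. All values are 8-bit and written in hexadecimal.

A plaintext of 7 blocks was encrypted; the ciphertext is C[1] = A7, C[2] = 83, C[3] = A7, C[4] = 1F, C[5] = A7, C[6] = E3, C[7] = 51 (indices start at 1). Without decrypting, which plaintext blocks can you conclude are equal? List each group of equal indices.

P[1] = P[3] = P[5]

ECB encrypts each block independently with the same key, so equal ciphertext blocks imply equal plaintext blocks.
C[1] = C[3] = C[5] = A7, so P[1] = P[3] = P[5].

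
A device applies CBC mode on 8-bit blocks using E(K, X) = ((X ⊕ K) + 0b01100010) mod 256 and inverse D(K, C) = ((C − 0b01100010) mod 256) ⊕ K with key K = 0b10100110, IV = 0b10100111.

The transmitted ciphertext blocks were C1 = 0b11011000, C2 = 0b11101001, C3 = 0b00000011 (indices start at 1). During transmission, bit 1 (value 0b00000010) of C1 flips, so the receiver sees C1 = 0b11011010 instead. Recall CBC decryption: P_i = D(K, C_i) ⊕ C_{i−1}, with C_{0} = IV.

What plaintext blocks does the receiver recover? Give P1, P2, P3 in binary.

P1 = 0b01111001, P2 = 0b11111011, P3 = 0b11101110

Only C1 changed, to 0b11011010. In CBC, a change in C_i garbles P_i and flips the same bit in P_{i+1}. Decrypting the received ciphertext:
P1: D(K, 0b11011010) = 0b11011110; 0b11011110 ⊕ 0b10100111 = 0b01111001.
P2: D(K, 0b11101001) = 0b00100001; 0b00100001 ⊕ 0b11011010 = 0b11111011.
P3: D(K, 0b00000011) = 0b00000111; 0b00000111 ⊕ 0b11101001 = 0b11101110.
Blocks that differ from the original plaintext: P1, P2.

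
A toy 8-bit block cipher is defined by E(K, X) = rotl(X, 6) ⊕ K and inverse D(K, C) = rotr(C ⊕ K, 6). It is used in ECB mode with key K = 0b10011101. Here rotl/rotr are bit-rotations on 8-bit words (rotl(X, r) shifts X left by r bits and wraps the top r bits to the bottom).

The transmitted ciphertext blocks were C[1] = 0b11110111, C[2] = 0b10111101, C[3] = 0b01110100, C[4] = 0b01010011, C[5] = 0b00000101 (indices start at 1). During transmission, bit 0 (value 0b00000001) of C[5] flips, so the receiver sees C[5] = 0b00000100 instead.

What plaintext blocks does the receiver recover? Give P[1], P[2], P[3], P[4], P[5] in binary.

ECB decryption: P_i = D(K, C_i).
Only C[5] changed, to 0b00000100. In ECB, a change in C_i affects only P_i. Decrypting the received ciphertext:
P[1]: D(K, 0b11110111) = 0b10101001.
P[2]: D(K, 0b10111101) = 0b10000000.
P[3]: D(K, 0b01110100) = 0b10100111.
P[4]: D(K, 0b01010011) = 0b00111011.
P[5]: D(K, 0b00000100) = 0b01100110.
Blocks that differ from the original plaintext: P[5].

P[1] = 0b10101001, P[2] = 0b10000000, P[3] = 0b10100111, P[4] = 0b00111011, P[5] = 0b01100110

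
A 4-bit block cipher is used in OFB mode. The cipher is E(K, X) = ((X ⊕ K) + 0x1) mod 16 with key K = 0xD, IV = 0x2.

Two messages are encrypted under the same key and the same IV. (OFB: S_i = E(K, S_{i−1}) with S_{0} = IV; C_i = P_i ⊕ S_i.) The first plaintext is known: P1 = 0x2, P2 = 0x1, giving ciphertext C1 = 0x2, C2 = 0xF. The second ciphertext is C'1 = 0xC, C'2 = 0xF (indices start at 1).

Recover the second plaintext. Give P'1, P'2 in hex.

In OFB with a reused IV, both messages share the same keystream S_i, so C_i ⊕ C'_i = P_i ⊕ P'_i and thus P'_i = P_i ⊕ C_i ⊕ C'_i.
P'1: 0x2 ⊕ 0x2 ⊕ 0xC = 0xC.
P'2: 0x1 ⊕ 0xF ⊕ 0xF = 0x1.

P'1 = 0xC, P'2 = 0x1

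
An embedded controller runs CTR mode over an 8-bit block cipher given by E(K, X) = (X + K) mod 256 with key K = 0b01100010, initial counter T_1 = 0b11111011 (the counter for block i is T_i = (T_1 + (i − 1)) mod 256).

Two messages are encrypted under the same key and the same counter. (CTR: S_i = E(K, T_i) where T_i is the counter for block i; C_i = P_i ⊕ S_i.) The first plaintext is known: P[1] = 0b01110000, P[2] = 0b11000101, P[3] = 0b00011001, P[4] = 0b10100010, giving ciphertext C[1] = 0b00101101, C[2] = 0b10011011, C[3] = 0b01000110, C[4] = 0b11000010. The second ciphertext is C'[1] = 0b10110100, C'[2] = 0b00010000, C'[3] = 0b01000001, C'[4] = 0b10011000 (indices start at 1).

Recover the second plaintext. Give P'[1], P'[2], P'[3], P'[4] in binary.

P'[1] = 0b11101001, P'[2] = 0b01001110, P'[3] = 0b00011110, P'[4] = 0b11111000

In CTR with a reused counter, both messages share the same keystream S_i, so C_i ⊕ C'_i = P_i ⊕ P'_i and thus P'_i = P_i ⊕ C_i ⊕ C'_i.
P'[1]: 0b01110000 ⊕ 0b00101101 ⊕ 0b10110100 = 0b11101001.
P'[2]: 0b11000101 ⊕ 0b10011011 ⊕ 0b00010000 = 0b01001110.
P'[3]: 0b00011001 ⊕ 0b01000110 ⊕ 0b01000001 = 0b00011110.
P'[4]: 0b10100010 ⊕ 0b11000010 ⊕ 0b10011000 = 0b11111000.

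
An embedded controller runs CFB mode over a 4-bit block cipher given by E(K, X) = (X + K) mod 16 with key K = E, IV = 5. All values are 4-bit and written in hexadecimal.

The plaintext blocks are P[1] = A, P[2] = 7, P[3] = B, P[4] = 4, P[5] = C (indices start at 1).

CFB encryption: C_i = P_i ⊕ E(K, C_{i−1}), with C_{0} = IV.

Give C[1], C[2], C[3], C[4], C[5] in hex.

C[1] = 9, C[2] = 0, C[3] = 5, C[4] = 7, C[5] = 9

C[1]: E(K, 5) = 3; A ⊕ 3 = 9.
C[2]: E(K, 9) = 7; 7 ⊕ 7 = 0.
C[3]: E(K, 0) = E; B ⊕ E = 5.
C[4]: E(K, 5) = 3; 4 ⊕ 3 = 7.
C[5]: E(K, 7) = 5; C ⊕ 5 = 9.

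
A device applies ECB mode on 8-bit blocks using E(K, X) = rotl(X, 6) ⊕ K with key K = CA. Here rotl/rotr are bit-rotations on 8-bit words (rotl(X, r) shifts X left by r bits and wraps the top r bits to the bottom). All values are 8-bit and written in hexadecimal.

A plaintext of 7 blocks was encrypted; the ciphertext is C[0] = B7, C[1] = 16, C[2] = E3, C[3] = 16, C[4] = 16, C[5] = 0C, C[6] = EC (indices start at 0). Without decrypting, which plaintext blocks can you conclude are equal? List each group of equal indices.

ECB encrypts each block independently with the same key, so equal ciphertext blocks imply equal plaintext blocks.
C[1] = C[3] = C[4] = 16, so P[1] = P[3] = P[4].

P[1] = P[3] = P[4]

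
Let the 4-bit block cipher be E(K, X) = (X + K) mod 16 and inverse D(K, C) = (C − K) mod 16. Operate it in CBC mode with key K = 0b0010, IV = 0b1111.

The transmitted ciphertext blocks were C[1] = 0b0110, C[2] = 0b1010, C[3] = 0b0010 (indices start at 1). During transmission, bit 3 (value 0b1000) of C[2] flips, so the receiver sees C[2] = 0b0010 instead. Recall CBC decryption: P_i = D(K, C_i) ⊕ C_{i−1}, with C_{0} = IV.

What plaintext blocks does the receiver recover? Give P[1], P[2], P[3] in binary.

Only C[2] changed, to 0b0010. In CBC, a change in C_i garbles P_i and flips the same bit in P_{i+1}. Decrypting the received ciphertext:
P[1]: D(K, 0b0110) = 0b0100; 0b0100 ⊕ 0b1111 = 0b1011.
P[2]: D(K, 0b0010) = 0b0000; 0b0000 ⊕ 0b0110 = 0b0110.
P[3]: D(K, 0b0010) = 0b0000; 0b0000 ⊕ 0b0010 = 0b0010.
Blocks that differ from the original plaintext: P[2], P[3].

P[1] = 0b1011, P[2] = 0b0110, P[3] = 0b0010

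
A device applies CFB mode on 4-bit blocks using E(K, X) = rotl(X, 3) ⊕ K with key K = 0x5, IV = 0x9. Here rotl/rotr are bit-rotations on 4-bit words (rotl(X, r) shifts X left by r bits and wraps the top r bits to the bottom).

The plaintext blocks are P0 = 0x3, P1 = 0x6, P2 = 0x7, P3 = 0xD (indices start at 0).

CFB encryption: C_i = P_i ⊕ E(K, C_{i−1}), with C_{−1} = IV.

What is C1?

C1 = 0x6

C0: E(K, 0x9) = 0x9; 0x3 ⊕ 0x9 = 0xA.
C1: E(K, 0xA) = 0x0; 0x6 ⊕ 0x0 = 0x6.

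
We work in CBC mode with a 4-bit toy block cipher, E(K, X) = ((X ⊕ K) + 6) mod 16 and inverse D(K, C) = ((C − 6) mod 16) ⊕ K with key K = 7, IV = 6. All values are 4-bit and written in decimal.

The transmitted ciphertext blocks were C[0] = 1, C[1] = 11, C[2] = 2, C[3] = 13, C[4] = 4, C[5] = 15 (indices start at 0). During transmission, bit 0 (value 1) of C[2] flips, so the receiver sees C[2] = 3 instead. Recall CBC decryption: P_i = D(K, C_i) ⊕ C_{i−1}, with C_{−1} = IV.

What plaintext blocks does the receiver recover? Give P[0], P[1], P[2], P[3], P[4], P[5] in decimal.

Only C[2] changed, to 3. In CBC, a change in C_i garbles P_i and flips the same bit in P_{i+1}. Decrypting the received ciphertext:
P[0]: D(K, 1) = 12; 12 ⊕ 6 = 10.
P[1]: D(K, 11) = 2; 2 ⊕ 1 = 3.
P[2]: D(K, 3) = 10; 10 ⊕ 11 = 1.
P[3]: D(K, 13) = 0; 0 ⊕ 3 = 3.
P[4]: D(K, 4) = 9; 9 ⊕ 13 = 4.
P[5]: D(K, 15) = 14; 14 ⊕ 4 = 10.
Blocks that differ from the original plaintext: P[2], P[3].

P[0] = 10, P[1] = 3, P[2] = 1, P[3] = 3, P[4] = 4, P[5] = 10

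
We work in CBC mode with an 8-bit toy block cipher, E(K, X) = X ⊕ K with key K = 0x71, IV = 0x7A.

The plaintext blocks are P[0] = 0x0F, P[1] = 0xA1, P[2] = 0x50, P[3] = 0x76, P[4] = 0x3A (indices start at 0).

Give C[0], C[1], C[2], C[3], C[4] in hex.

CBC encryption: C_i = E(K, P_i ⊕ C_{i−1}), with C_{−1} = IV.
C[0]: P[0] ⊕ 0x7A = 0x75; E(K, 0x75) = 0x04.
C[1]: P[1] ⊕ 0x04 = 0xA5; E(K, 0xA5) = 0xD4.
C[2]: P[2] ⊕ 0xD4 = 0x84; E(K, 0x84) = 0xF5.
C[3]: P[3] ⊕ 0xF5 = 0x83; E(K, 0x83) = 0xF2.
C[4]: P[4] ⊕ 0xF2 = 0xC8; E(K, 0xC8) = 0xB9.

C[0] = 0x04, C[1] = 0xD4, C[2] = 0xF5, C[3] = 0xF2, C[4] = 0xB9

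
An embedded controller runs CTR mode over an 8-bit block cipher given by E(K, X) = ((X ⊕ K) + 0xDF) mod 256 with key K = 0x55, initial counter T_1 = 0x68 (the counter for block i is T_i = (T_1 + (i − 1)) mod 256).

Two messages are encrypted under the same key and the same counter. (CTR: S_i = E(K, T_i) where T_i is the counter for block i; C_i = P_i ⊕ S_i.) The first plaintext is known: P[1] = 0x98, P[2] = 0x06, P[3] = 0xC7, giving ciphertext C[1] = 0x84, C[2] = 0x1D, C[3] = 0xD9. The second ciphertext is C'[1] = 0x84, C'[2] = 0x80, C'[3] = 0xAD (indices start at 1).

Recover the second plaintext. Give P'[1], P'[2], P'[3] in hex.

In CTR with a reused counter, both messages share the same keystream S_i, so C_i ⊕ C'_i = P_i ⊕ P'_i and thus P'_i = P_i ⊕ C_i ⊕ C'_i.
P'[1]: 0x98 ⊕ 0x84 ⊕ 0x84 = 0x98.
P'[2]: 0x06 ⊕ 0x1D ⊕ 0x80 = 0x9B.
P'[3]: 0xC7 ⊕ 0xD9 ⊕ 0xAD = 0xB3.

P'[1] = 0x98, P'[2] = 0x9B, P'[3] = 0xB3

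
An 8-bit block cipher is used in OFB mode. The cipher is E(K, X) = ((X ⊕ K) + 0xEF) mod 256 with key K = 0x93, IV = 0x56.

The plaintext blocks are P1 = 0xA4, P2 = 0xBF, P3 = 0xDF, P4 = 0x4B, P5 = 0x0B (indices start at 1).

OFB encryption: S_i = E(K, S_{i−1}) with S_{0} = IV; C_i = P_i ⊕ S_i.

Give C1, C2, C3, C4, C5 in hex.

C1: S = E(K, 0x56) = 0xB4; 0xA4 ⊕ 0xB4 = 0x10.
C2: S = E(K, 0xB4) = 0x16; 0xBF ⊕ 0x16 = 0xA9.
C3: S = E(K, 0x16) = 0x74; 0xDF ⊕ 0x74 = 0xAB.
C4: S = E(K, 0x74) = 0xD6; 0x4B ⊕ 0xD6 = 0x9D.
C5: S = E(K, 0xD6) = 0x34; 0x0B ⊕ 0x34 = 0x3F.

C1 = 0x10, C2 = 0xA9, C3 = 0xAB, C4 = 0x9D, C5 = 0x3F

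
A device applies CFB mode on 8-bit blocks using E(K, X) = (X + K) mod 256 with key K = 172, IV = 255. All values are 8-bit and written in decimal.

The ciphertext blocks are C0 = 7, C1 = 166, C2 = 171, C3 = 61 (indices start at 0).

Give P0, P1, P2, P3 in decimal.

CFB decryption: P_i = C_i ⊕ E(K, C_{i−1}), with C_{−1} = IV.
P0: E(K, 255) = 171; 7 ⊕ 171 = 172.
P1: E(K, 7) = 179; 166 ⊕ 179 = 21.
P2: E(K, 166) = 82; 171 ⊕ 82 = 249.
P3: E(K, 171) = 87; 61 ⊕ 87 = 106.

P0 = 172, P1 = 21, P2 = 249, P3 = 106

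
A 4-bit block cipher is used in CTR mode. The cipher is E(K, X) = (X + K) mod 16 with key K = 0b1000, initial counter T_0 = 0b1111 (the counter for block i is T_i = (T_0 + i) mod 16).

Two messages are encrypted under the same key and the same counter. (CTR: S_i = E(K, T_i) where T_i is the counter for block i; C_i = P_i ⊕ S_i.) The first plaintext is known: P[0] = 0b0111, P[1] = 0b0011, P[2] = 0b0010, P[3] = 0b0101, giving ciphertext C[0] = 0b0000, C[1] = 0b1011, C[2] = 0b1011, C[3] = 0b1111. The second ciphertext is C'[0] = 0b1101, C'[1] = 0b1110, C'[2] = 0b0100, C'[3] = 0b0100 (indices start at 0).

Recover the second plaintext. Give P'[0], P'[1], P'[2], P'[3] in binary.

In CTR with a reused counter, both messages share the same keystream S_i, so C_i ⊕ C'_i = P_i ⊕ P'_i and thus P'_i = P_i ⊕ C_i ⊕ C'_i.
P'[0]: 0b0111 ⊕ 0b0000 ⊕ 0b1101 = 0b1010.
P'[1]: 0b0011 ⊕ 0b1011 ⊕ 0b1110 = 0b0110.
P'[2]: 0b0010 ⊕ 0b1011 ⊕ 0b0100 = 0b1101.
P'[3]: 0b0101 ⊕ 0b1111 ⊕ 0b0100 = 0b1110.

P'[0] = 0b1010, P'[1] = 0b0110, P'[2] = 0b1101, P'[3] = 0b1110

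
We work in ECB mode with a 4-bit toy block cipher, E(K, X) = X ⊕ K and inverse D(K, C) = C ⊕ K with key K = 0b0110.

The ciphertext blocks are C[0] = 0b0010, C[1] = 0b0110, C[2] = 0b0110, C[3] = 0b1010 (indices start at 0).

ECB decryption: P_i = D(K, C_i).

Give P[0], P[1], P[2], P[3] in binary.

P[0] = 0b0100, P[1] = 0b0000, P[2] = 0b0000, P[3] = 0b1100

P[0]: D(K, 0b0010) = 0b0100.
P[1]: D(K, 0b0110) = 0b0000.
P[2]: D(K, 0b0110) = 0b0000.
P[3]: D(K, 0b1010) = 0b1100.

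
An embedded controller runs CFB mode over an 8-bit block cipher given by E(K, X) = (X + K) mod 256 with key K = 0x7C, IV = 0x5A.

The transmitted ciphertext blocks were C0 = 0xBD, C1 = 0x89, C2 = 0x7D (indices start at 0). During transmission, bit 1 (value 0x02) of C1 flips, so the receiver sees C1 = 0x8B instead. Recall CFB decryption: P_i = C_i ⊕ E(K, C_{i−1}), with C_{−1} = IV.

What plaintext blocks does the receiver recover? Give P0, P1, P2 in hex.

Only C1 changed, to 0x8B. In CFB, a change in C_i flips the same bit in P_i and garbles P_{i+1}. Decrypting the received ciphertext:
P0: E(K, 0x5A) = 0xD6; 0xBD ⊕ 0xD6 = 0x6B.
P1: E(K, 0xBD) = 0x39; 0x8B ⊕ 0x39 = 0xB2.
P2: E(K, 0x8B) = 0x07; 0x7D ⊕ 0x07 = 0x7A.
Blocks that differ from the original plaintext: P1, P2.

P0 = 0x6B, P1 = 0xB2, P2 = 0x7A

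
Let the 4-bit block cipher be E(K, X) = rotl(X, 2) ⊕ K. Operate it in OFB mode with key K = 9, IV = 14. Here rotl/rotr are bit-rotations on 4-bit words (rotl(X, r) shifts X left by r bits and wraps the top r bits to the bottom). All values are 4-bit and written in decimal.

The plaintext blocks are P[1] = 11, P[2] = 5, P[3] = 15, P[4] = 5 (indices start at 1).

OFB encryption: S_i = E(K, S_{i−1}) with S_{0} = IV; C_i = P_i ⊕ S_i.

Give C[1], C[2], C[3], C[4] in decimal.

C[1] = 9, C[2] = 4, C[3] = 2, C[4] = 11

C[1]: S = E(K, 14) = 2; 11 ⊕ 2 = 9.
C[2]: S = E(K, 2) = 1; 5 ⊕ 1 = 4.
C[3]: S = E(K, 1) = 13; 15 ⊕ 13 = 2.
C[4]: S = E(K, 13) = 14; 5 ⊕ 14 = 11.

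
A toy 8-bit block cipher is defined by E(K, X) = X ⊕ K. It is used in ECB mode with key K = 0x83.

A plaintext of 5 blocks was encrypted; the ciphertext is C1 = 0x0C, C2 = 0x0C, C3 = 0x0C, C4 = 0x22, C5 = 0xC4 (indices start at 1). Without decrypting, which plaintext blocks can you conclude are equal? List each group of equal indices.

ECB encrypts each block independently with the same key, so equal ciphertext blocks imply equal plaintext blocks.
C1 = C2 = C3 = 0x0C, so P1 = P2 = P3.

P1 = P2 = P3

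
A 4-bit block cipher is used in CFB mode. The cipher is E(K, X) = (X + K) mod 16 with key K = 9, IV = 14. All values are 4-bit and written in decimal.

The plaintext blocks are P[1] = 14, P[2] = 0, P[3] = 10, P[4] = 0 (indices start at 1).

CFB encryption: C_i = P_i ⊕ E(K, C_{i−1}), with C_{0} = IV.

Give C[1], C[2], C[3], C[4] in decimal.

C[1]: E(K, 14) = 7; 14 ⊕ 7 = 9.
C[2]: E(K, 9) = 2; 0 ⊕ 2 = 2.
C[3]: E(K, 2) = 11; 10 ⊕ 11 = 1.
C[4]: E(K, 1) = 10; 0 ⊕ 10 = 10.

C[1] = 9, C[2] = 2, C[3] = 1, C[4] = 10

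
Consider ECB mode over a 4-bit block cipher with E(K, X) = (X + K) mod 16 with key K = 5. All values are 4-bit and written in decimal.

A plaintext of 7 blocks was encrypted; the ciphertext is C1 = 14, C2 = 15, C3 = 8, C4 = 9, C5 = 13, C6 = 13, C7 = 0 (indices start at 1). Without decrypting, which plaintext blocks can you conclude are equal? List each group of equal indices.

P5 = P6

ECB encrypts each block independently with the same key, so equal ciphertext blocks imply equal plaintext blocks.
C5 = C6 = 13, so P5 = P6.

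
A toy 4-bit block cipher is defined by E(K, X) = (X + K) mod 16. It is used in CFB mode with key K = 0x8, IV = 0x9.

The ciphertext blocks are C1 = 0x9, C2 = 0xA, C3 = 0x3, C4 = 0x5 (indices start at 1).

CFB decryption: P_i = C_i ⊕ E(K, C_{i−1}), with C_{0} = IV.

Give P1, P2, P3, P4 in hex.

P1: E(K, 0x9) = 0x1; 0x9 ⊕ 0x1 = 0x8.
P2: E(K, 0x9) = 0x1; 0xA ⊕ 0x1 = 0xB.
P3: E(K, 0xA) = 0x2; 0x3 ⊕ 0x2 = 0x1.
P4: E(K, 0x3) = 0xB; 0x5 ⊕ 0xB = 0xE.

P1 = 0x8, P2 = 0xB, P3 = 0x1, P4 = 0xE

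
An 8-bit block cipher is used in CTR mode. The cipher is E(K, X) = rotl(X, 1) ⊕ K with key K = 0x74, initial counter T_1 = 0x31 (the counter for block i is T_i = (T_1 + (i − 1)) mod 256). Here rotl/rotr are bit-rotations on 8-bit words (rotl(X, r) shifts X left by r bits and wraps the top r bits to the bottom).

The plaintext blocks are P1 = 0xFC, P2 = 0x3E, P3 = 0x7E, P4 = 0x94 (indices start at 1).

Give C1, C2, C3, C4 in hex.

C1 = 0xEA, C2 = 0x2E, C3 = 0x6C, C4 = 0x88

CTR encryption: S_i = E(K, T_i) where T_i is the counter for block i; C_i = P_i ⊕ S_i.
C1: T = 0x31, S = E(K, T) = 0x16; 0xFC ⊕ 0x16 = 0xEA.
C2: T = 0x32, S = E(K, T) = 0x10; 0x3E ⊕ 0x10 = 0x2E.
C3: T = 0x33, S = E(K, T) = 0x12; 0x7E ⊕ 0x12 = 0x6C.
C4: T = 0x34, S = E(K, T) = 0x1C; 0x94 ⊕ 0x1C = 0x88.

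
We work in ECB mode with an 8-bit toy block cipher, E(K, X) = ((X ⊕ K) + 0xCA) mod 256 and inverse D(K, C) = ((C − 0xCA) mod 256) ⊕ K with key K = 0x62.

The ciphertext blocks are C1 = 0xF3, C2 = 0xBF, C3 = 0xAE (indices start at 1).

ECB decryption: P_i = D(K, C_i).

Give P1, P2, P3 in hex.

P1 = 0x4B, P2 = 0x97, P3 = 0x86

P1: D(K, 0xF3) = 0x4B.
P2: D(K, 0xBF) = 0x97.
P3: D(K, 0xAE) = 0x86.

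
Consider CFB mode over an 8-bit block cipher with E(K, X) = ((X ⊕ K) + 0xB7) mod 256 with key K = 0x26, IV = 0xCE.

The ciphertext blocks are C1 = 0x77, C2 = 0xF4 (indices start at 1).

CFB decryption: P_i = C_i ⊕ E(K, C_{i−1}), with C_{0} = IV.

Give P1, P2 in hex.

P1: E(K, 0xCE) = 0x9F; 0x77 ⊕ 0x9F = 0xE8.
P2: E(K, 0x77) = 0x08; 0xF4 ⊕ 0x08 = 0xFC.

P1 = 0xE8, P2 = 0xFC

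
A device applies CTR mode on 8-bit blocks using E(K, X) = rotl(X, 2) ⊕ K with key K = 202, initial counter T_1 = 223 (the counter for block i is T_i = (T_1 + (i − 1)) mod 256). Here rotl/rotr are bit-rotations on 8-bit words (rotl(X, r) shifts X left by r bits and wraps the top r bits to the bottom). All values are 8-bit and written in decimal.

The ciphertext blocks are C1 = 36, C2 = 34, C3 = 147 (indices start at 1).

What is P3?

CTR decryption: S_i = E(K, T_i) where T_i is the counter for block i; P_i = C_i ⊕ S_i.
P3: T = 225, S = E(K, T) = 77; 147 ⊕ 77 = 222.

P3 = 222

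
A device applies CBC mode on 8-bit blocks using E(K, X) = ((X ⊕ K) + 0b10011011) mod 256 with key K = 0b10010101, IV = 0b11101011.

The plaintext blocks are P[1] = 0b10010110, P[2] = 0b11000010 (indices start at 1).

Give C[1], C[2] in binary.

CBC encryption: C_i = E(K, P_i ⊕ C_{i−1}), with C_{0} = IV.
C[1]: P[1] ⊕ 0b11101011 = 0b01111101; E(K, 0b01111101) = 0b10000011.
C[2]: P[2] ⊕ 0b10000011 = 0b01000001; E(K, 0b01000001) = 0b01101111.

C[1] = 0b10000011, C[2] = 0b01101111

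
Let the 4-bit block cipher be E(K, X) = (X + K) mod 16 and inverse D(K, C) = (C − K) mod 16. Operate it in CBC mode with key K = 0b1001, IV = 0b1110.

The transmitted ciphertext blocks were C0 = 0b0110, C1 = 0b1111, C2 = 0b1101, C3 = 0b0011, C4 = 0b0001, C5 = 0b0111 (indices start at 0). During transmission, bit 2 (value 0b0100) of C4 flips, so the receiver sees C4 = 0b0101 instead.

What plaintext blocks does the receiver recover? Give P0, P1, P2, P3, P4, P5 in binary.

P0 = 0b0011, P1 = 0b0000, P2 = 0b1011, P3 = 0b0111, P4 = 0b1111, P5 = 0b1011

CBC decryption: P_i = D(K, C_i) ⊕ C_{i−1}, with C_{−1} = IV.
Only C4 changed, to 0b0101. In CBC, a change in C_i garbles P_i and flips the same bit in P_{i+1}. Decrypting the received ciphertext:
P0: D(K, 0b0110) = 0b1101; 0b1101 ⊕ 0b1110 = 0b0011.
P1: D(K, 0b1111) = 0b0110; 0b0110 ⊕ 0b0110 = 0b0000.
P2: D(K, 0b1101) = 0b0100; 0b0100 ⊕ 0b1111 = 0b1011.
P3: D(K, 0b0011) = 0b1010; 0b1010 ⊕ 0b1101 = 0b0111.
P4: D(K, 0b0101) = 0b1100; 0b1100 ⊕ 0b0011 = 0b1111.
P5: D(K, 0b0111) = 0b1110; 0b1110 ⊕ 0b0101 = 0b1011.
Blocks that differ from the original plaintext: P4, P5.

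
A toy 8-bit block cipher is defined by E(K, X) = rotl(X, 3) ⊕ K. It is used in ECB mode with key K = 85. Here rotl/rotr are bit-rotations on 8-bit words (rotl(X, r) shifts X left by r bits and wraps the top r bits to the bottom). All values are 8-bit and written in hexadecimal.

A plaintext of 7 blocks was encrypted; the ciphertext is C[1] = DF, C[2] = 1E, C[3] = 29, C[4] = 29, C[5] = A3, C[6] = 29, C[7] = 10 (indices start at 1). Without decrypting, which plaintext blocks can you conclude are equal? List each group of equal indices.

ECB encrypts each block independently with the same key, so equal ciphertext blocks imply equal plaintext blocks.
C[3] = C[4] = C[6] = 29, so P[3] = P[4] = P[6].

P[3] = P[4] = P[6]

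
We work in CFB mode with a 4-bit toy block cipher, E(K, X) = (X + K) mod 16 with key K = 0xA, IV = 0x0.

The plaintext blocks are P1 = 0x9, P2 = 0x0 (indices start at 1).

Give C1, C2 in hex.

CFB encryption: C_i = P_i ⊕ E(K, C_{i−1}), with C_{0} = IV.
C1: E(K, 0x0) = 0xA; 0x9 ⊕ 0xA = 0x3.
C2: E(K, 0x3) = 0xD; 0x0 ⊕ 0xD = 0xD.

C1 = 0x3, C2 = 0xD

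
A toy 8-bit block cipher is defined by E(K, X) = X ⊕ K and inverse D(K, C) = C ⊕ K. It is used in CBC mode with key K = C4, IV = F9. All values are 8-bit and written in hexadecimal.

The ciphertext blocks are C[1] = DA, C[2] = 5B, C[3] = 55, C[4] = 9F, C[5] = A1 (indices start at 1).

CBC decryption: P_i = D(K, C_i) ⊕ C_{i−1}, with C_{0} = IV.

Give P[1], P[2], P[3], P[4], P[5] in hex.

P[1] = E7, P[2] = 45, P[3] = CA, P[4] = 0E, P[5] = FA

P[1]: D(K, DA) = 1E; 1E ⊕ F9 = E7.
P[2]: D(K, 5B) = 9F; 9F ⊕ DA = 45.
P[3]: D(K, 55) = 91; 91 ⊕ 5B = CA.
P[4]: D(K, 9F) = 5B; 5B ⊕ 55 = 0E.
P[5]: D(K, A1) = 65; 65 ⊕ 9F = FA.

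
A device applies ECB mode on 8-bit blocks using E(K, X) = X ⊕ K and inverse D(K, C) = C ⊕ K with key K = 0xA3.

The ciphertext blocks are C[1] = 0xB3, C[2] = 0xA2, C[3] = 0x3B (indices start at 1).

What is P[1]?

ECB decryption: P_i = D(K, C_i).
P[1]: D(K, 0xB3) = 0x10.

P[1] = 0x10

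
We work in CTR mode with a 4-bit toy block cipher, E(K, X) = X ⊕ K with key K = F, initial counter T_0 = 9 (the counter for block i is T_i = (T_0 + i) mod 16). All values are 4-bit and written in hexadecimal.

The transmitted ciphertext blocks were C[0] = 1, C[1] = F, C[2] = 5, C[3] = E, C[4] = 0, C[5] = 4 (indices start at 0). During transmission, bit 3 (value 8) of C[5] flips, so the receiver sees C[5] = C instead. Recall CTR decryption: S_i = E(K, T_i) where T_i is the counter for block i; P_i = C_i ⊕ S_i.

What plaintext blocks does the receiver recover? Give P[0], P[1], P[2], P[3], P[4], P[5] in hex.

P[0] = 7, P[1] = A, P[2] = 1, P[3] = D, P[4] = 2, P[5] = D

Only C[5] changed, to C. In CTR, a change in C_i flips the same bit in P_i only; the keystream is unaffected. Decrypting the received ciphertext:
P[0]: T = 9, S = E(K, T) = 6; 1 ⊕ 6 = 7.
P[1]: T = A, S = E(K, T) = 5; F ⊕ 5 = A.
P[2]: T = B, S = E(K, T) = 4; 5 ⊕ 4 = 1.
P[3]: T = C, S = E(K, T) = 3; E ⊕ 3 = D.
P[4]: T = D, S = E(K, T) = 2; 0 ⊕ 2 = 2.
P[5]: T = E, S = E(K, T) = 1; C ⊕ 1 = D.
Blocks that differ from the original plaintext: P[5].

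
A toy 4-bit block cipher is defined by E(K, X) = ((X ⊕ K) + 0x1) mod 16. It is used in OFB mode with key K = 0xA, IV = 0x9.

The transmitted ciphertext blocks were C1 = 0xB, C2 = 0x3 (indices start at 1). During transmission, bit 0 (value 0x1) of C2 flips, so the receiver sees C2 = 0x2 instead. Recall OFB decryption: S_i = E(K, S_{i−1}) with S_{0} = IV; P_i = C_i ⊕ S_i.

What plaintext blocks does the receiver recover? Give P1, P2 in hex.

Only C2 changed, to 0x2. In OFB, a change in C_i flips the same bit in P_i only; the keystream is unaffected. Decrypting the received ciphertext:
P1: S = E(K, 0x9) = 0x4; 0xB ⊕ 0x4 = 0xF.
P2: S = E(K, 0x4) = 0xF; 0x2 ⊕ 0xF = 0xD.
Blocks that differ from the original plaintext: P2.

P1 = 0xF, P2 = 0xD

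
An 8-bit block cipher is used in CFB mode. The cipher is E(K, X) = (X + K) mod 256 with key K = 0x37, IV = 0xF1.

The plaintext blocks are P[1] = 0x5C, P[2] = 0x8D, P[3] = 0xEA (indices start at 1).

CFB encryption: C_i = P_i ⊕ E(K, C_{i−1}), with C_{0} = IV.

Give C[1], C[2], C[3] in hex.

C[1]: E(K, 0xF1) = 0x28; 0x5C ⊕ 0x28 = 0x74.
C[2]: E(K, 0x74) = 0xAB; 0x8D ⊕ 0xAB = 0x26.
C[3]: E(K, 0x26) = 0x5D; 0xEA ⊕ 0x5D = 0xB7.

C[1] = 0x74, C[2] = 0x26, C[3] = 0xB7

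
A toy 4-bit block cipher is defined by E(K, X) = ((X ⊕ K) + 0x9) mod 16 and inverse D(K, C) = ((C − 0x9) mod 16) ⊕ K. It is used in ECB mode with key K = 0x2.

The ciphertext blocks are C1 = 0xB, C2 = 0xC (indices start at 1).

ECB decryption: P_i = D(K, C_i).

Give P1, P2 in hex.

P1: D(K, 0xB) = 0x0.
P2: D(K, 0xC) = 0x1.

P1 = 0x0, P2 = 0x1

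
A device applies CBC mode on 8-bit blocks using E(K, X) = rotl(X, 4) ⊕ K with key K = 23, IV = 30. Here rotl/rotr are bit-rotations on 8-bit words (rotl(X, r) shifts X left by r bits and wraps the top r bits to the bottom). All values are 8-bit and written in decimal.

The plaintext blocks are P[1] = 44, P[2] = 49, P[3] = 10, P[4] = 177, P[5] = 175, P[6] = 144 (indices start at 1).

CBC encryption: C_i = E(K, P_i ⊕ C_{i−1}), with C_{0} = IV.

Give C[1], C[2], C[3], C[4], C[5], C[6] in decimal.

C[1]: P[1] ⊕ 30 = 50; E(K, 50) = 52.
C[2]: P[2] ⊕ 52 = 5; E(K, 5) = 71.
C[3]: P[3] ⊕ 71 = 77; E(K, 77) = 195.
C[4]: P[4] ⊕ 195 = 114; E(K, 114) = 48.
C[5]: P[5] ⊕ 48 = 159; E(K, 159) = 238.
C[6]: P[6] ⊕ 238 = 126; E(K, 126) = 240.

C[1] = 52, C[2] = 71, C[3] = 195, C[4] = 48, C[5] = 238, C[6] = 240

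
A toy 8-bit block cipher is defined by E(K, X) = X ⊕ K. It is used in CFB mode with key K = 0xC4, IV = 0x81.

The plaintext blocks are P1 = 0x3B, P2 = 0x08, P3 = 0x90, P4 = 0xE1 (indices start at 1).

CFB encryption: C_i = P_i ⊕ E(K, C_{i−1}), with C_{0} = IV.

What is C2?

C1: E(K, 0x81) = 0x45; 0x3B ⊕ 0x45 = 0x7E.
C2: E(K, 0x7E) = 0xBA; 0x08 ⊕ 0xBA = 0xB2.

C2 = 0xB2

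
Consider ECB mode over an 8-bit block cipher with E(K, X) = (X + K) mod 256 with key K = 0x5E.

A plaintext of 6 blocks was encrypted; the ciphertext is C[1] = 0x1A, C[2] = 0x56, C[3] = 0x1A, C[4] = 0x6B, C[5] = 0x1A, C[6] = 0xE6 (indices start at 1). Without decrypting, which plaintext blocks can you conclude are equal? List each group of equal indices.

ECB encrypts each block independently with the same key, so equal ciphertext blocks imply equal plaintext blocks.
C[1] = C[3] = C[5] = 0x1A, so P[1] = P[3] = P[5].

P[1] = P[3] = P[5]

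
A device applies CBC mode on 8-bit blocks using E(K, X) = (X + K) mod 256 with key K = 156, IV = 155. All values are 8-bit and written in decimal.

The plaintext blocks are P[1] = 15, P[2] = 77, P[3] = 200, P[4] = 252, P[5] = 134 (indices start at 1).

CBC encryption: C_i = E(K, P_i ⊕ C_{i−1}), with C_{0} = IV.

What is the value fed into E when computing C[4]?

145

C[1]: P[1] ⊕ 155 = 148; E(K, 148) = 48.
C[2]: P[2] ⊕ 48 = 125; E(K, 125) = 25.
C[3]: P[3] ⊕ 25 = 209; E(K, 209) = 109.
C[4]: P[4] ⊕ 109 = 145; E(K, 145) = 45.
So the input to E for block [4] is 145.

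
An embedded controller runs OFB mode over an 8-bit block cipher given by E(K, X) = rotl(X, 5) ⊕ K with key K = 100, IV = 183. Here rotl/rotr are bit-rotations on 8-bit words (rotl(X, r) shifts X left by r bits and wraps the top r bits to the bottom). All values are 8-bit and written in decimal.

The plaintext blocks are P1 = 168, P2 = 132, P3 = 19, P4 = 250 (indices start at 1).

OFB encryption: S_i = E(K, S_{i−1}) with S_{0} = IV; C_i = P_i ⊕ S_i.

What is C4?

C4 = 202

C1: S = E(K, 183) = 146; 168 ⊕ 146 = 58.
C2: S = E(K, 146) = 54; 132 ⊕ 54 = 178.
C3: S = E(K, 54) = 162; 19 ⊕ 162 = 177.
C4: S = E(K, 162) = 48; 250 ⊕ 48 = 202.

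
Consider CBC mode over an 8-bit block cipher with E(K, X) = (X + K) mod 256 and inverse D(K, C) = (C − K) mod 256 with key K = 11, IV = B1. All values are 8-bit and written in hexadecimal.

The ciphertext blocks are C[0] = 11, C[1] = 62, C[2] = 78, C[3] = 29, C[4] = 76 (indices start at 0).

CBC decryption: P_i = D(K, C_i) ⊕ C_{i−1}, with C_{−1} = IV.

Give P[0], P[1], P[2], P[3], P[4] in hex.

P[0] = B1, P[1] = 40, P[2] = 05, P[3] = 60, P[4] = 4C

P[0]: D(K, 11) = 00; 00 ⊕ B1 = B1.
P[1]: D(K, 62) = 51; 51 ⊕ 11 = 40.
P[2]: D(K, 78) = 67; 67 ⊕ 62 = 05.
P[3]: D(K, 29) = 18; 18 ⊕ 78 = 60.
P[4]: D(K, 76) = 65; 65 ⊕ 29 = 4C.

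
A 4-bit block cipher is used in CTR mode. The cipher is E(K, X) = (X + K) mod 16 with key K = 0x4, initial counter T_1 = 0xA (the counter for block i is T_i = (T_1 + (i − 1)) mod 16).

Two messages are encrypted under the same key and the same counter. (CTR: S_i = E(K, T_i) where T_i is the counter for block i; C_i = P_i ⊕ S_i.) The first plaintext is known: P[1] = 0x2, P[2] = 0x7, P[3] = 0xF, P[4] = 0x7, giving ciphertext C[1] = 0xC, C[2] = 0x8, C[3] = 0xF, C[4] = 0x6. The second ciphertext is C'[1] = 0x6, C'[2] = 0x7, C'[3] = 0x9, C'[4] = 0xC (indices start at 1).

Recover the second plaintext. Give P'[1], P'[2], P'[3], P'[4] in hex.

P'[1] = 0x8, P'[2] = 0x8, P'[3] = 0x9, P'[4] = 0xD

In CTR with a reused counter, both messages share the same keystream S_i, so C_i ⊕ C'_i = P_i ⊕ P'_i and thus P'_i = P_i ⊕ C_i ⊕ C'_i.
P'[1]: 0x2 ⊕ 0xC ⊕ 0x6 = 0x8.
P'[2]: 0x7 ⊕ 0x8 ⊕ 0x7 = 0x8.
P'[3]: 0xF ⊕ 0xF ⊕ 0x9 = 0x9.
P'[4]: 0x7 ⊕ 0x6 ⊕ 0xC = 0xD.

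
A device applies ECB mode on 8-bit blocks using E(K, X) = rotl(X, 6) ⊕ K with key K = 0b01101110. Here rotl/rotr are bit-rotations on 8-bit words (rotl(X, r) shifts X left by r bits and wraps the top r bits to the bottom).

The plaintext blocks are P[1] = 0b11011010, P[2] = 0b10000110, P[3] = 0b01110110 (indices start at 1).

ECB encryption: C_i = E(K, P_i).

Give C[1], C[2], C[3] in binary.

C[1]: E(K, 0b11011010) = 0b11011000.
C[2]: E(K, 0b10000110) = 0b11001111.
C[3]: E(K, 0b01110110) = 0b11110011.

C[1] = 0b11011000, C[2] = 0b11001111, C[3] = 0b11110011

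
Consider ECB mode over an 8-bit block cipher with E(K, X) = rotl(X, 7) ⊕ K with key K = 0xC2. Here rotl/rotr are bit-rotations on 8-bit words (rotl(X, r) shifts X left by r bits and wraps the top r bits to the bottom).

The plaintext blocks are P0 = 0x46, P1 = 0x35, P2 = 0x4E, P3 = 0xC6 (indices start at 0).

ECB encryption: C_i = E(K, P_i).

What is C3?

C3 = 0xA1

C3: E(K, 0xC6) = 0xA1.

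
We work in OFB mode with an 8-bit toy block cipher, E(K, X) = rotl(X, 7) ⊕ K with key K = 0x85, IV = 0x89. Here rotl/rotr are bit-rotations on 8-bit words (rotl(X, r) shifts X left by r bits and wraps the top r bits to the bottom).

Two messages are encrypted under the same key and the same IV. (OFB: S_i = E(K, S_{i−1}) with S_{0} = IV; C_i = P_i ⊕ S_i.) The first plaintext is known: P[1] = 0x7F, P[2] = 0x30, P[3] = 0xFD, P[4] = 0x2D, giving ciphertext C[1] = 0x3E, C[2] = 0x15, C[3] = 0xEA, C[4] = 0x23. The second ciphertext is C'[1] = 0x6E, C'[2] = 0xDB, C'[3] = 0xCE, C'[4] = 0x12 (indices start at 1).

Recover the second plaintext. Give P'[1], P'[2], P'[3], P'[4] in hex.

P'[1] = 0x2F, P'[2] = 0xFE, P'[3] = 0xD9, P'[4] = 0x1C

In OFB with a reused IV, both messages share the same keystream S_i, so C_i ⊕ C'_i = P_i ⊕ P'_i and thus P'_i = P_i ⊕ C_i ⊕ C'_i.
P'[1]: 0x7F ⊕ 0x3E ⊕ 0x6E = 0x2F.
P'[2]: 0x30 ⊕ 0x15 ⊕ 0xDB = 0xFE.
P'[3]: 0xFD ⊕ 0xEA ⊕ 0xCE = 0xD9.
P'[4]: 0x2D ⊕ 0x23 ⊕ 0x12 = 0x1C.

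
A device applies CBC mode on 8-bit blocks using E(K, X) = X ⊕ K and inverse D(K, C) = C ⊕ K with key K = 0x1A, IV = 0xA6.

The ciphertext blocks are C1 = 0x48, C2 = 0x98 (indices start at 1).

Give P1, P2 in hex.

P1 = 0xF4, P2 = 0xCA

CBC decryption: P_i = D(K, C_i) ⊕ C_{i−1}, with C_{0} = IV.
P1: D(K, 0x48) = 0x52; 0x52 ⊕ 0xA6 = 0xF4.
P2: D(K, 0x98) = 0x82; 0x82 ⊕ 0x48 = 0xCA.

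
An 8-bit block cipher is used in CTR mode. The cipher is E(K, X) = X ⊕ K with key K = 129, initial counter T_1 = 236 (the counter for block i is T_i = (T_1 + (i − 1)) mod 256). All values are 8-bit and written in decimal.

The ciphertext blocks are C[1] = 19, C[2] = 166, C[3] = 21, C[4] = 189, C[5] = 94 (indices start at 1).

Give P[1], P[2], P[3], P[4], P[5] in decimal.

CTR decryption: S_i = E(K, T_i) where T_i is the counter for block i; P_i = C_i ⊕ S_i.
P[1]: T = 236, S = E(K, T) = 109; 19 ⊕ 109 = 126.
P[2]: T = 237, S = E(K, T) = 108; 166 ⊕ 108 = 202.
P[3]: T = 238, S = E(K, T) = 111; 21 ⊕ 111 = 122.
P[4]: T = 239, S = E(K, T) = 110; 189 ⊕ 110 = 211.
P[5]: T = 240, S = E(K, T) = 113; 94 ⊕ 113 = 47.

P[1] = 126, P[2] = 202, P[3] = 122, P[4] = 211, P[5] = 47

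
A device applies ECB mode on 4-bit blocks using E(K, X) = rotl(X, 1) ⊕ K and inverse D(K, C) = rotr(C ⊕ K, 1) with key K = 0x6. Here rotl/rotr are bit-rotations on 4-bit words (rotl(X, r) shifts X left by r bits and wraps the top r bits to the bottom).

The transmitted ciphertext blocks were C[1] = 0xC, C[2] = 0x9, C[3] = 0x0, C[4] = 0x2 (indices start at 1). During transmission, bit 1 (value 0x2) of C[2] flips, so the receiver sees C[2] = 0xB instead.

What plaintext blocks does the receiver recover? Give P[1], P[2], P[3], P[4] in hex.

ECB decryption: P_i = D(K, C_i).
Only C[2] changed, to 0xB. In ECB, a change in C_i affects only P_i. Decrypting the received ciphertext:
P[1]: D(K, 0xC) = 0x5.
P[2]: D(K, 0xB) = 0xE.
P[3]: D(K, 0x0) = 0x3.
P[4]: D(K, 0x2) = 0x2.
Blocks that differ from the original plaintext: P[2].

P[1] = 0x5, P[2] = 0xE, P[3] = 0x3, P[4] = 0x2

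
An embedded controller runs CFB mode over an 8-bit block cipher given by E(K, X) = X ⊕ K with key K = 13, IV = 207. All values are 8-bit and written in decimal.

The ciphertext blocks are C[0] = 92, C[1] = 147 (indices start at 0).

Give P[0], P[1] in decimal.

CFB decryption: P_i = C_i ⊕ E(K, C_{i−1}), with C_{−1} = IV.
P[0]: E(K, 207) = 194; 92 ⊕ 194 = 158.
P[1]: E(K, 92) = 81; 147 ⊕ 81 = 194.

P[0] = 158, P[1] = 194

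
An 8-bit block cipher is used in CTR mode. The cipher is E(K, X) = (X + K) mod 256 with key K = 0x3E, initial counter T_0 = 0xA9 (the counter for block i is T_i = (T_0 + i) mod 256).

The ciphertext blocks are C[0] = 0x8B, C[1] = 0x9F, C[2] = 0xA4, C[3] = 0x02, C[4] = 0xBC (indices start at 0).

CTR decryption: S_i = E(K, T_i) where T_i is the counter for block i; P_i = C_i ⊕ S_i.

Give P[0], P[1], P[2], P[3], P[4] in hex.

P[0]: T = 0xA9, S = E(K, T) = 0xE7; 0x8B ⊕ 0xE7 = 0x6C.
P[1]: T = 0xAA, S = E(K, T) = 0xE8; 0x9F ⊕ 0xE8 = 0x77.
P[2]: T = 0xAB, S = E(K, T) = 0xE9; 0xA4 ⊕ 0xE9 = 0x4D.
P[3]: T = 0xAC, S = E(K, T) = 0xEA; 0x02 ⊕ 0xEA = 0xE8.
P[4]: T = 0xAD, S = E(K, T) = 0xEB; 0xBC ⊕ 0xEB = 0x57.

P[0] = 0x6C, P[1] = 0x77, P[2] = 0x4D, P[3] = 0xE8, P[4] = 0x57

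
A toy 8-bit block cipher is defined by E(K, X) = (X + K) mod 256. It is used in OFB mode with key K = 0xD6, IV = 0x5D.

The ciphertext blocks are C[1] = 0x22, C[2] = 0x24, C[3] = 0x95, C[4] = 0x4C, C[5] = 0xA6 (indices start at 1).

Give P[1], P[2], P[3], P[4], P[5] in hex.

P[1] = 0x11, P[2] = 0x2D, P[3] = 0x4A, P[4] = 0xF9, P[5] = 0x2D

OFB decryption: S_i = E(K, S_{i−1}) with S_{0} = IV; P_i = C_i ⊕ S_i.
P[1]: S = E(K, 0x5D) = 0x33; 0x22 ⊕ 0x33 = 0x11.
P[2]: S = E(K, 0x33) = 0x09; 0x24 ⊕ 0x09 = 0x2D.
P[3]: S = E(K, 0x09) = 0xDF; 0x95 ⊕ 0xDF = 0x4A.
P[4]: S = E(K, 0xDF) = 0xB5; 0x4C ⊕ 0xB5 = 0xF9.
P[5]: S = E(K, 0xB5) = 0x8B; 0xA6 ⊕ 0x8B = 0x2D.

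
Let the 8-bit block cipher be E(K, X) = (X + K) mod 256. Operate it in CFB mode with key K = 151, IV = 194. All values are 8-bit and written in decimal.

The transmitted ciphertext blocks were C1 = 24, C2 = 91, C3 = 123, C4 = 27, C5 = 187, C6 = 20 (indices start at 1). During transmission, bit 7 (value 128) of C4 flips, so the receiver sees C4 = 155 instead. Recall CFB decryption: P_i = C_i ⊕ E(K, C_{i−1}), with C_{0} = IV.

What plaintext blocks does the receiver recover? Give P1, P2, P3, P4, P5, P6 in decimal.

P1 = 65, P2 = 244, P3 = 137, P4 = 137, P5 = 137, P6 = 70

Only C4 changed, to 155. In CFB, a change in C_i flips the same bit in P_i and garbles P_{i+1}. Decrypting the received ciphertext:
P1: E(K, 194) = 89; 24 ⊕ 89 = 65.
P2: E(K, 24) = 175; 91 ⊕ 175 = 244.
P3: E(K, 91) = 242; 123 ⊕ 242 = 137.
P4: E(K, 123) = 18; 155 ⊕ 18 = 137.
P5: E(K, 155) = 50; 187 ⊕ 50 = 137.
P6: E(K, 187) = 82; 20 ⊕ 82 = 70.
Blocks that differ from the original plaintext: P4, P5.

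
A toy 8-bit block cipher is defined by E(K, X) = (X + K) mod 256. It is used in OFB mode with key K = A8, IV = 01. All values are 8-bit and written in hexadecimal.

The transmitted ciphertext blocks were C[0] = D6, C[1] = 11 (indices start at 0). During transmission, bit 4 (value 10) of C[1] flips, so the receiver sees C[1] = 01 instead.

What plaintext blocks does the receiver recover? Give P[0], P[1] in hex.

OFB decryption: S_i = E(K, S_{i−1}) with S_{−1} = IV; P_i = C_i ⊕ S_i.
Only C[1] changed, to 01. In OFB, a change in C_i flips the same bit in P_i only; the keystream is unaffected. Decrypting the received ciphertext:
P[0]: S = E(K, 01) = A9; D6 ⊕ A9 = 7F.
P[1]: S = E(K, A9) = 51; 01 ⊕ 51 = 50.
Blocks that differ from the original plaintext: P[1].

P[0] = 7F, P[1] = 50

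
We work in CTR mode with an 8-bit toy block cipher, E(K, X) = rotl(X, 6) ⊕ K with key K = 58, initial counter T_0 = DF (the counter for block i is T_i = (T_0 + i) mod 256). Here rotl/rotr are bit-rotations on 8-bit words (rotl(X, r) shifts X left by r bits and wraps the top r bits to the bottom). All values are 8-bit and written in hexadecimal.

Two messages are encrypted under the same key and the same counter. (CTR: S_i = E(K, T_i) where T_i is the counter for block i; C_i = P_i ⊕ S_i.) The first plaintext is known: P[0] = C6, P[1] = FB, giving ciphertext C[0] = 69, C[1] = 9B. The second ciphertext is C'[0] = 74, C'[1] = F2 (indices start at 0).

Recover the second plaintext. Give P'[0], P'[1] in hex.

P'[0] = DB, P'[1] = 92

In CTR with a reused counter, both messages share the same keystream S_i, so C_i ⊕ C'_i = P_i ⊕ P'_i and thus P'_i = P_i ⊕ C_i ⊕ C'_i.
P'[0]: C6 ⊕ 69 ⊕ 74 = DB.
P'[1]: FB ⊕ 9B ⊕ F2 = 92.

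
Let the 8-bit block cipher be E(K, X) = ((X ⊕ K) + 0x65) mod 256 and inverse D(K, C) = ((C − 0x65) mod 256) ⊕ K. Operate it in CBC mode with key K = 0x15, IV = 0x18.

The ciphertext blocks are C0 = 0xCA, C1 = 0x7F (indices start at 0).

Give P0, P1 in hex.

CBC decryption: P_i = D(K, C_i) ⊕ C_{i−1}, with C_{−1} = IV.
P0: D(K, 0xCA) = 0x70; 0x70 ⊕ 0x18 = 0x68.
P1: D(K, 0x7F) = 0x0F; 0x0F ⊕ 0xCA = 0xC5.

P0 = 0x68, P1 = 0xC5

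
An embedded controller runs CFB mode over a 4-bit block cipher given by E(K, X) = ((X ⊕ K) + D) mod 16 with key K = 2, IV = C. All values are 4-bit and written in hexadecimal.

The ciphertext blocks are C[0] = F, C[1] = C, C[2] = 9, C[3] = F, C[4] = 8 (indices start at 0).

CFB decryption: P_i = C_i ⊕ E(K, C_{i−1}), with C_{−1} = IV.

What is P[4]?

P[4]: E(K, F) = A; 8 ⊕ A = 2.

P[4] = 2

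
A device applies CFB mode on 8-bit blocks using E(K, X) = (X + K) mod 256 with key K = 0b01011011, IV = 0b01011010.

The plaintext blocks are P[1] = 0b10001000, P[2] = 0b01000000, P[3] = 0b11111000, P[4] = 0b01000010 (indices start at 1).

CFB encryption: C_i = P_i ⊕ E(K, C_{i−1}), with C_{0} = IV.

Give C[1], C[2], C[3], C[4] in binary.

C[1]: E(K, 0b01011010) = 0b10110101; 0b10001000 ⊕ 0b10110101 = 0b00111101.
C[2]: E(K, 0b00111101) = 0b10011000; 0b01000000 ⊕ 0b10011000 = 0b11011000.
C[3]: E(K, 0b11011000) = 0b00110011; 0b11111000 ⊕ 0b00110011 = 0b11001011.
C[4]: E(K, 0b11001011) = 0b00100110; 0b01000010 ⊕ 0b00100110 = 0b01100100.

C[1] = 0b00111101, C[2] = 0b11011000, C[3] = 0b11001011, C[4] = 0b01100100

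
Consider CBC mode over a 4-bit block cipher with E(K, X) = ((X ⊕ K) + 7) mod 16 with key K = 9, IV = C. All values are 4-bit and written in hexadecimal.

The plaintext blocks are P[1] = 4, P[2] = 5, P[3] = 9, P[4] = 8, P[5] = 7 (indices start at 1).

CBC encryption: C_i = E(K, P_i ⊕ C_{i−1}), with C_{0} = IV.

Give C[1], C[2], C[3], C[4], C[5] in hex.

C[1]: P[1] ⊕ C = 8; E(K, 8) = 8.
C[2]: P[2] ⊕ 8 = D; E(K, D) = B.
C[3]: P[3] ⊕ B = 2; E(K, 2) = 2.
C[4]: P[4] ⊕ 2 = A; E(K, A) = A.
C[5]: P[5] ⊕ A = D; E(K, D) = B.

C[1] = 8, C[2] = B, C[3] = 2, C[4] = A, C[5] = B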